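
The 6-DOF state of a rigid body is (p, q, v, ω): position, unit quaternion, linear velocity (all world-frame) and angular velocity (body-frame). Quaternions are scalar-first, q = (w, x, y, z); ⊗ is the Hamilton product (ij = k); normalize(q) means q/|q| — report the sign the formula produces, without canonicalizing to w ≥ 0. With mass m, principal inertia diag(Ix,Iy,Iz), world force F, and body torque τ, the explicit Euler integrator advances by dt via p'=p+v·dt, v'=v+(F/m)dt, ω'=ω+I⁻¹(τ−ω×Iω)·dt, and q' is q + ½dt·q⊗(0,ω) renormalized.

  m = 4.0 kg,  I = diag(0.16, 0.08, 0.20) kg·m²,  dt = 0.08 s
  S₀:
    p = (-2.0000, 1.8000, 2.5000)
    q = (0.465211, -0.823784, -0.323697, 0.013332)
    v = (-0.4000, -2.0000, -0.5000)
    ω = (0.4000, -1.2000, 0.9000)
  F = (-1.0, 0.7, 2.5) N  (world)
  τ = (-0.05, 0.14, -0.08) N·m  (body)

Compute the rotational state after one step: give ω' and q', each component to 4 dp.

ω' = (0.4398, -1.0456, 0.8526)
q' = (0.4615, -0.8258, -0.3155, 0.0747)

ω×(Iω) gyroscopic = (-0.1296, -0.0144, 0.0384)
α = I⁻¹(τ − ω×Iω) = (0.4975, 1.9300, -0.5920)
ω + α·dt = (0.4398, -1.0456, 0.8526)
Hamilton product q⊗(0,ω) = (-0.0709216, -0.0892445, 0.1884852, 1.5367095)
q' = normalize(q + ½dt·q⊗(0,ω)) = (0.4615, -0.8258, -0.3155, 0.0747)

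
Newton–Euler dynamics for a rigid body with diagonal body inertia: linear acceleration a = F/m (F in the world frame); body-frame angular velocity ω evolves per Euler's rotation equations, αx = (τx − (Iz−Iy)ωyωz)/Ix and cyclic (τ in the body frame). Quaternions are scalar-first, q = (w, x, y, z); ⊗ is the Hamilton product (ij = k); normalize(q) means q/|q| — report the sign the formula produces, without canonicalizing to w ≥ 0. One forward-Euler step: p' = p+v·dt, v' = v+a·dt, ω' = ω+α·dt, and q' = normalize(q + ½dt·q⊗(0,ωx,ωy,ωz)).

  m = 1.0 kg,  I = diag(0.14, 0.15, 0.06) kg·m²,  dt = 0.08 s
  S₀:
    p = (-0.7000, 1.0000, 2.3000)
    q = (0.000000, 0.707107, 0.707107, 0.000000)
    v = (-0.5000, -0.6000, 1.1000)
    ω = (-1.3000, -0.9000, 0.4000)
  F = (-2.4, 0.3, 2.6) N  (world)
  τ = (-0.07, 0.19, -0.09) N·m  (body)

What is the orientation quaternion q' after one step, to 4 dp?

Hamilton product q⊗(0,ω) = (1.5556354, 0.2828428, -0.2828428, 0.2828428)
updated quaternion q' = (0.0621, 0.7169, 0.6943, 0.0113)

q' = (0.0621, 0.7169, 0.6943, 0.0113)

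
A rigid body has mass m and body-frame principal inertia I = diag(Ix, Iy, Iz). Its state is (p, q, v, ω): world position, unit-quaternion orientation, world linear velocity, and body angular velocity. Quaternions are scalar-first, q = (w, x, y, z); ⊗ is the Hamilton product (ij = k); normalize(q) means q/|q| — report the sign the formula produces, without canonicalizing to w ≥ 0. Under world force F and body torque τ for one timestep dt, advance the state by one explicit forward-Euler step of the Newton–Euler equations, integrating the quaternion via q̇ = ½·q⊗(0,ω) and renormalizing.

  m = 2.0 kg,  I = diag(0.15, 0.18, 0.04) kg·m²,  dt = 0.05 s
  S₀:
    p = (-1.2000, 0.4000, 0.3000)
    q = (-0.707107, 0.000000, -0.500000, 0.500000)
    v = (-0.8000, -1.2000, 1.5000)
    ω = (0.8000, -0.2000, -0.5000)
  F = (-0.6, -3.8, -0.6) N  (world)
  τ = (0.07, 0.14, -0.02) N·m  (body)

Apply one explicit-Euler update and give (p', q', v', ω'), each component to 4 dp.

a = (-0.3000, -1.9000, -0.3000)
new position p' = (-1.2400, 0.3400, 0.3750)
v + (F/m)dt = (-0.8150, -1.2950, 1.4850)
angular accel α = (0.5600, 1.0222, -0.3800)
ω + α·dt = (0.8280, -0.1489, -0.5190)
2q̇ = q⊗(0,ω) = (0.1500000, -0.2156856, 0.5414214, 0.7535535)
q + ½dt·q⊗(0,ω), renormalized = (-0.7032, -0.0054, -0.4863, 0.5187)

p' = (-1.2400, 0.3400, 0.3750)
q' = (-0.7032, -0.0054, -0.4863, 0.5187)
v' = (-0.8150, -1.2950, 1.4850)
ω' = (0.8280, -0.1489, -0.5190)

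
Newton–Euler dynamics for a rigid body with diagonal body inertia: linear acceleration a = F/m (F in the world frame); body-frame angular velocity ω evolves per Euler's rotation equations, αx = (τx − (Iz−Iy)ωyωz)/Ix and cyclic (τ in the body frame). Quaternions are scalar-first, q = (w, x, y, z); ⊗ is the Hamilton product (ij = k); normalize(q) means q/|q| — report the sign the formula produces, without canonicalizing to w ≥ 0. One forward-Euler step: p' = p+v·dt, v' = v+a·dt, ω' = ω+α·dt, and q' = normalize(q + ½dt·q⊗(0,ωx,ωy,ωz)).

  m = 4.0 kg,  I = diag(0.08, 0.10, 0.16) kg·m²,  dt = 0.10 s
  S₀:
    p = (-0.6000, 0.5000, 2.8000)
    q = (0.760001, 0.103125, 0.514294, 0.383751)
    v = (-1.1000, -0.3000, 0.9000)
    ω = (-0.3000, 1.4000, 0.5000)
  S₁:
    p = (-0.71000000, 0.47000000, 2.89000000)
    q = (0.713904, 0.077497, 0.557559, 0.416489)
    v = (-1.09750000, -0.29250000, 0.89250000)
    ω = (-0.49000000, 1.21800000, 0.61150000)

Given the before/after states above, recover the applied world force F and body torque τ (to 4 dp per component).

Δω = ω₁−ω₀ = (-0.19000000, -0.18200000, 0.11150000)
τ = I·(Δω/dt) + ω₀×(Iω₀) = (-0.1100, -0.1700, 0.1700)
velocity change Δv = (0.00250000, 0.00750000, -0.00750000)
m·(v₁−v₀)/dt = (0.1000, 0.3000, -0.3000)

F = (0.1000, 0.3000, -0.3000)
τ = (-0.1100, -0.1700, 0.1700)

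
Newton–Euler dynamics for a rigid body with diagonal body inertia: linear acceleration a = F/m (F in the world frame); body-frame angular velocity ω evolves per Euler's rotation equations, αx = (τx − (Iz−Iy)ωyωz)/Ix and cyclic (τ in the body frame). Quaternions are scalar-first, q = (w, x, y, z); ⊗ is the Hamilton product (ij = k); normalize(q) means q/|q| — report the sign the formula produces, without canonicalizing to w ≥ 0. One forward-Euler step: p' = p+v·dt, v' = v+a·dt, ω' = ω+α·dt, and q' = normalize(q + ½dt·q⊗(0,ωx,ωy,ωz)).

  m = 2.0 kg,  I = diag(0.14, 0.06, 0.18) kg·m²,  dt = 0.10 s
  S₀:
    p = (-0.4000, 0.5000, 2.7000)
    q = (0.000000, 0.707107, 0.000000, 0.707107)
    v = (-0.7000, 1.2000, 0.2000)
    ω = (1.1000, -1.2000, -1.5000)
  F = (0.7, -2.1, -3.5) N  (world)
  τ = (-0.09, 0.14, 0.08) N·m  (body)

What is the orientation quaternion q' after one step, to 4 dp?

q' = (0.0141, 0.7450, 0.0914, 0.6606)

Hamilton product q⊗(0,ω) = (0.2828428, 0.8485284, 1.8384782, -0.8485284)
q + ½dt·q⊗(0,ω), renormalized = (0.0141, 0.7450, 0.0914, 0.6606)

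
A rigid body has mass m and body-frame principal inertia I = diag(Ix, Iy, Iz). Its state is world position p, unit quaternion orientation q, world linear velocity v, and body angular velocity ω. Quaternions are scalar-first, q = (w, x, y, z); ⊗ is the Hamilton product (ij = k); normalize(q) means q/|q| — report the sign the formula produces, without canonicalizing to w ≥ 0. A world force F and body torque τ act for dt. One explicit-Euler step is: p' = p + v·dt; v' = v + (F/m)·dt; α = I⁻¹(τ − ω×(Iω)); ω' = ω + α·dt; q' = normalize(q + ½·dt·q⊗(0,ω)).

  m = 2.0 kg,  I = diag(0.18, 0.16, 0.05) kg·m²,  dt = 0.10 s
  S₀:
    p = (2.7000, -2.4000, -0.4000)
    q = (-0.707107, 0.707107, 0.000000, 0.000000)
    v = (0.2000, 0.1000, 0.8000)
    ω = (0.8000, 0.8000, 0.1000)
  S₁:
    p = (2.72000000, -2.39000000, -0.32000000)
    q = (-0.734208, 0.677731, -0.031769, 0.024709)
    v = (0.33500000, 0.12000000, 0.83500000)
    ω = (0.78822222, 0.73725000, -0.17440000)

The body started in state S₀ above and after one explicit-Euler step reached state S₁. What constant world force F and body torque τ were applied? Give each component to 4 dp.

F = (2.7000, 0.4000, 0.7000)
τ = (-0.0300, -0.0900, -0.1500)

rate change Δω = (-0.01177778, -0.06275000, -0.27440000)
ω₀×(Iω₀) = (-0.0088, 0.0104, -0.0128)
applied torque τ = (-0.0300, -0.0900, -0.1500)
Δv = v₁−v₀ = (0.13500000, 0.02000000, 0.03500000)
applied force F = (2.7000, 0.4000, 0.7000)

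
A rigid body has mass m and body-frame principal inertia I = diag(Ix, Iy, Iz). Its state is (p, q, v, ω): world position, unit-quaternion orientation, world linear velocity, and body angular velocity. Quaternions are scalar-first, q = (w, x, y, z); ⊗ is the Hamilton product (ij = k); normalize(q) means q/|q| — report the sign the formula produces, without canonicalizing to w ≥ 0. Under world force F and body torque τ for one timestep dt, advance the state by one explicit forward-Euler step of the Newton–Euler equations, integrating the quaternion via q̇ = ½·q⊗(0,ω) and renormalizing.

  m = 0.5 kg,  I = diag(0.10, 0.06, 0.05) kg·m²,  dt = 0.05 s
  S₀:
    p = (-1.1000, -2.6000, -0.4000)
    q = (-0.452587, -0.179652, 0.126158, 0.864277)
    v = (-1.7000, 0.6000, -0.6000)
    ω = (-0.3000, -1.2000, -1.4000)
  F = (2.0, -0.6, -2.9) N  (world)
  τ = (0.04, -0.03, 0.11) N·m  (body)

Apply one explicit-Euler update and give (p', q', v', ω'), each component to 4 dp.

p' = (-1.1850, -2.5700, -0.4300)
q' = (-0.4194, -0.1546, 0.1268, 0.8855)
v' = (-1.5000, 0.5400, -0.8900)
ω' = (-0.2716, -1.2425, -1.2756)

a = (4.0000, -1.2000, -5.8000)
p + v·dt = (-1.1850, -2.5700, -0.4300)
v' = v + a·dt = (-1.5000, 0.5400, -0.8900)
angular accel α = (0.5680, -0.8500, 2.4880)
new body rate ω' = (-0.2716, -1.2425, -1.2756)
2q̇ = q⊗(0,ω) = (1.3074818, 0.9962873, 0.0323085, 0.8870516)
q + ½dt·q⊗(0,ω), renormalized = (-0.4194, -0.1546, 0.1268, 0.8855)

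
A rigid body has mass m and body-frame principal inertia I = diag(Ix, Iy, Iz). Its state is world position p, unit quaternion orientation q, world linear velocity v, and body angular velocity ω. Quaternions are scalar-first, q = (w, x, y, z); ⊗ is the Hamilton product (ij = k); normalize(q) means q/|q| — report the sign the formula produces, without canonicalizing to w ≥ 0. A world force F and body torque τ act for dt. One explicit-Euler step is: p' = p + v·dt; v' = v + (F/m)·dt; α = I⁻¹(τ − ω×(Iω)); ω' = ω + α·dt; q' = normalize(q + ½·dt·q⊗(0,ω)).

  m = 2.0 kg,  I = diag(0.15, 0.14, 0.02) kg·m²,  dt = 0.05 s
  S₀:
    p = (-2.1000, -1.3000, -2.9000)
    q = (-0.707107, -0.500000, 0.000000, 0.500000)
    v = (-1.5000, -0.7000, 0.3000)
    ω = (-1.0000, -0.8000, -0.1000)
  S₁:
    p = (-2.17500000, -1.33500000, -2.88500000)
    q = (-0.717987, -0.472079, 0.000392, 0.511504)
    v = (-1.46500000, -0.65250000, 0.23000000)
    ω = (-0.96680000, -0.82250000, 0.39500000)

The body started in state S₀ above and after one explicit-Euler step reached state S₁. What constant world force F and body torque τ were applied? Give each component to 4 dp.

F = (1.4000, 1.9000, -2.8000)
τ = (0.0900, -0.0500, 0.1900)

ω₁ − ω₀ = (0.03320000, -0.02250000, 0.49500000)
ω₀×(Iω₀) = (-0.0096, 0.0130, -0.0080)
I·α + gyro = (0.0900, -0.0500, 0.1900)
v₁ − v₀ = (0.03500000, 0.04750000, -0.07000000)
F = m·Δv/dt = (1.4000, 1.9000, -2.8000)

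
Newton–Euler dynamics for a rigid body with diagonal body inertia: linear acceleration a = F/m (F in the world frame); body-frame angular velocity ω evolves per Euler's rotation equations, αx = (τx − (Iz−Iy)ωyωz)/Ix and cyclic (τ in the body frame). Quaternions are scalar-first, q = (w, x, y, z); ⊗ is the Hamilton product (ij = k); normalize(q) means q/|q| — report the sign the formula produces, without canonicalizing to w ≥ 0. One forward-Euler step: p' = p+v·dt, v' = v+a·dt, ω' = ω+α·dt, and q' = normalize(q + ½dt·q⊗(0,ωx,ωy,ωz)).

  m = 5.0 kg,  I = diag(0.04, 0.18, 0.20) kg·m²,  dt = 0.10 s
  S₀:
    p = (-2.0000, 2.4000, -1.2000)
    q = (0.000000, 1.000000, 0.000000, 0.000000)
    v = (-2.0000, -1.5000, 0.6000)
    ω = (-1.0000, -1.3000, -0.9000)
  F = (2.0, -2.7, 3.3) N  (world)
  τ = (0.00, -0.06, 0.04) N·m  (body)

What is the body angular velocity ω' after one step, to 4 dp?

(τ − ω×Iω)/I = (-0.5850, 0.4667, -0.7100)
ω' = ω + α·dt = (-1.0585, -1.2533, -0.9710)

ω' = (-1.0585, -1.2533, -0.9710)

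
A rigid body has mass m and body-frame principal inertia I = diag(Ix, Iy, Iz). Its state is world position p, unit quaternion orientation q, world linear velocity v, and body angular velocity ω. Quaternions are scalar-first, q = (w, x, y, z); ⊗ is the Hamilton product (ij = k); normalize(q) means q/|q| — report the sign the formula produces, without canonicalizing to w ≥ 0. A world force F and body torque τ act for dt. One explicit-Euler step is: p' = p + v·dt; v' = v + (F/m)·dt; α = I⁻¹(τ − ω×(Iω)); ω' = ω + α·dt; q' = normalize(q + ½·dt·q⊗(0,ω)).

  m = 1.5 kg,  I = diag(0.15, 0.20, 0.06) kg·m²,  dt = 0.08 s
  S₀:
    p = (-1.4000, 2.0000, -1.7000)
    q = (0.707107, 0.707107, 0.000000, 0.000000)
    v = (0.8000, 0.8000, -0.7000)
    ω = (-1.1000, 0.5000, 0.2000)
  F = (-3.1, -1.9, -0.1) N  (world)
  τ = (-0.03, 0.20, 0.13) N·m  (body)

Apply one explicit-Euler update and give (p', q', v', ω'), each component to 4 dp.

p' = (-1.3360, 2.0640, -1.7560)
q' = (0.7373, 0.6752, 0.0085, 0.0198)
v' = (0.6347, 0.6987, -0.7053)
ω' = (-1.1085, 0.5879, 0.4100)

precession coupling ω×(Iω) = (-0.0140, -0.0198, -0.0275)
α = I⁻¹(τ − ω×Iω) = (-0.1067, 1.0990, 2.6250)
ω' = ω + α·dt = (-1.1085, 0.5879, 0.4100)
q⊗(0,ω) = (0.7778177, -0.7778177, 0.2121321, 0.4949749)
q + ½dt·q⊗(0,ω), renormalized = (0.7373, 0.6752, 0.0085, 0.0198)
linear accel F/m = (-2.0667, -1.2667, -0.0667)
new position p' = (-1.3360, 2.0640, -1.7560)
v + (F/m)dt = (0.6347, 0.6987, -0.7053)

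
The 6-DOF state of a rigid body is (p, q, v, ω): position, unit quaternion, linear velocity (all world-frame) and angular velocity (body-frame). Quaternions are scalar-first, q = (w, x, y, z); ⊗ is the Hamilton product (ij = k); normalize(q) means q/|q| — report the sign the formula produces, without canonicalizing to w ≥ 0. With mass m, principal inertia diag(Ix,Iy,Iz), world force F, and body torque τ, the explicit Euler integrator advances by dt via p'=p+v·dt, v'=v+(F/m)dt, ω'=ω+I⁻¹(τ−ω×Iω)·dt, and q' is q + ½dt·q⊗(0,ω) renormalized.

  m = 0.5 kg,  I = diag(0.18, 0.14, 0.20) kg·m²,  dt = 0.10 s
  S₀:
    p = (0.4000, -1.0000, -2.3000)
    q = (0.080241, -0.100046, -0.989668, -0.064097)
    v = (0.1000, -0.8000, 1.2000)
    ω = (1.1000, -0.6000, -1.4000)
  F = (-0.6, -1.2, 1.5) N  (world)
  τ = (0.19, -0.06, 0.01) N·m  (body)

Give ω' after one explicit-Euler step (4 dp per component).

ω' = (1.1776, -0.6649, -1.4082)

precession coupling ω×(Iω) = (0.0504, 0.0308, 0.0264)
(τ − ω×Iω)/I = (0.7756, -0.6486, -0.0820)
ω' = ω + α·dt = (1.1776, -0.6649, -1.4082)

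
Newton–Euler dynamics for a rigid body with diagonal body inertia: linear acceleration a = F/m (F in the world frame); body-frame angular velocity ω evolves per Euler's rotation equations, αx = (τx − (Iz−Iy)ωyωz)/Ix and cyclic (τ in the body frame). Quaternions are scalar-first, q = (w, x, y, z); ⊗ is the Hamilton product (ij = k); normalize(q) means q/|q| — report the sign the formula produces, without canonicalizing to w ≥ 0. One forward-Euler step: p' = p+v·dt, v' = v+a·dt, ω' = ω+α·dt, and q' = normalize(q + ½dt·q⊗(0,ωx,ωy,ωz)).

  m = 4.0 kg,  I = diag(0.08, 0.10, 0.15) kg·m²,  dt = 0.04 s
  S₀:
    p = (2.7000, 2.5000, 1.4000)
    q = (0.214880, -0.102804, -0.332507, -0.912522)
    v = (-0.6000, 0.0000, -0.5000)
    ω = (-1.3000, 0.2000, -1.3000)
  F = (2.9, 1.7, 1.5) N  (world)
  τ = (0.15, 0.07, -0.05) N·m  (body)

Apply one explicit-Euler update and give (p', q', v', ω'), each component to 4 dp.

p' = (2.6760, 2.5000, 1.3800)
q' = (0.1897, -0.0960, -0.3104, -0.9265)
v' = (-0.5710, 0.0170, -0.4850)
ω' = (-1.2185, 0.2753, -1.3119)

gyro term ω×Iω = (-0.0130, -0.1183, -0.0052)
α = I⁻¹(τ − ω×Iω) = (2.0375, 1.8830, -0.2987)
new body rate ω' = (-1.2185, 0.2753, -1.3119)
Hamilton product q⊗(0,ω) = (-1.2534224, 0.3354195, 1.0956094, -0.7321639)
q' = normalize(q + ½dt·q⊗(0,ω)) = (0.1897, -0.0960, -0.3104, -0.9265)
p' = p + v·dt = (2.6760, 2.5000, 1.3800)
v + (F/m)dt = (-0.5710, 0.0170, -0.4850)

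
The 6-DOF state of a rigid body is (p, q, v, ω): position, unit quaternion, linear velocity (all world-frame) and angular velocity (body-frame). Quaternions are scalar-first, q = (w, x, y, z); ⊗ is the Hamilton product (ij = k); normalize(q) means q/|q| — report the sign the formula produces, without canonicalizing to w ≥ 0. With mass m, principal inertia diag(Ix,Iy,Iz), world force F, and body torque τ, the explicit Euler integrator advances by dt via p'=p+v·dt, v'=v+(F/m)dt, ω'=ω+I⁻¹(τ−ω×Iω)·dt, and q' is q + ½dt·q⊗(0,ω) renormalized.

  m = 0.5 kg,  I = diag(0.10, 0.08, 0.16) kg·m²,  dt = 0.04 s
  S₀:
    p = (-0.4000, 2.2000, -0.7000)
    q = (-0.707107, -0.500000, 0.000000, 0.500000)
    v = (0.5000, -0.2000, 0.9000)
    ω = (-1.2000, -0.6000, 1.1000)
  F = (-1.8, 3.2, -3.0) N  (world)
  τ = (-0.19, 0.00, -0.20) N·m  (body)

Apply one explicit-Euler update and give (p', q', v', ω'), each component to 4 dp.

a = (-3.6000, 6.4000, -6.0000)
new position p' = (-0.3800, 2.1920, -0.6640)
new velocity v' = (0.3560, 0.0560, 0.6600)
gyro term ω×Iω = (-0.0528, 0.0792, -0.0144)
α = I⁻¹(τ − ω×Iω) = (-1.3720, -0.9900, -1.1600)
new body rate ω' = (-1.2549, -0.6396, 1.0536)
2q̇ = q⊗(0,ω) = (-1.1500000, 1.1485284, 0.3742642, -0.4778177)
q' = normalize(q + ½dt·q⊗(0,ω)) = (-0.7297, -0.4767, 0.0075, 0.4901)

p' = (-0.3800, 2.1920, -0.6640)
q' = (-0.7297, -0.4767, 0.0075, 0.4901)
v' = (0.3560, 0.0560, 0.6600)
ω' = (-1.2549, -0.6396, 1.0536)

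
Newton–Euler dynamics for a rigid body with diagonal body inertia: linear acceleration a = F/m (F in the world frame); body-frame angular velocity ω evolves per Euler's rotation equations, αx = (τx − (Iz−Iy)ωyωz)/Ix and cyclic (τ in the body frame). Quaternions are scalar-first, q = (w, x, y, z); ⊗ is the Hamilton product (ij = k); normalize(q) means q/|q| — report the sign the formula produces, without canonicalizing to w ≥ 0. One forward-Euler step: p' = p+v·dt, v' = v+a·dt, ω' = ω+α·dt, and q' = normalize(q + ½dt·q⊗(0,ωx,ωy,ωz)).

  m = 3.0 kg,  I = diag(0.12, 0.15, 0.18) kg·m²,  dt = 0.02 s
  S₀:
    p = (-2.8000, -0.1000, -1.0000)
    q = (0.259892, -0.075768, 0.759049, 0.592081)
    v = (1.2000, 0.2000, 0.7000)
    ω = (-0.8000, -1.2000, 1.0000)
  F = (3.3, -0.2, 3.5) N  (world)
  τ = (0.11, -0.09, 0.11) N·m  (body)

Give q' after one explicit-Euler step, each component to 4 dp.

q⊗(0,ω) = (0.2581634, 1.2616326, -0.7097672, 0.9580528)
q' = normalize(q + ½dt·q⊗(0,ω)) = (0.2624, -0.0631, 0.7518, 0.6016)

q' = (0.2624, -0.0631, 0.7518, 0.6016)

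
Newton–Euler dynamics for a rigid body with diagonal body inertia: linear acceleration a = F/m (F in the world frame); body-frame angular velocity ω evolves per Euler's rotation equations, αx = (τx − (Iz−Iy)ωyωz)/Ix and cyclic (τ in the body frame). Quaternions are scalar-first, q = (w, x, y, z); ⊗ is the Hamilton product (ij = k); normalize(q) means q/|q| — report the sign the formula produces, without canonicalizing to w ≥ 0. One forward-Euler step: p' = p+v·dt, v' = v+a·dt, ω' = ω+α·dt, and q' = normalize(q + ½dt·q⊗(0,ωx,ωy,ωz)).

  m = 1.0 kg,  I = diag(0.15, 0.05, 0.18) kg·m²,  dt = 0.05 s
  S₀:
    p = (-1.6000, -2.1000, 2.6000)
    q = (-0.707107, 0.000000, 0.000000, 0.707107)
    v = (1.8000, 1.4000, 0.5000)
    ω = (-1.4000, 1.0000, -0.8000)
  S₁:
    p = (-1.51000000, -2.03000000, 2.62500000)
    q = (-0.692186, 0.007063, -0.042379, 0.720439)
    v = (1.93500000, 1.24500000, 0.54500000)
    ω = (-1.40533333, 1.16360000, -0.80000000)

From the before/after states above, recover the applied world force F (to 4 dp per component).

F = (2.7000, -3.1000, 0.9000)

v₁ − v₀ = (0.13500000, -0.15500000, 0.04500000)
m·(v₁−v₀)/dt = (2.7000, -3.1000, 0.9000)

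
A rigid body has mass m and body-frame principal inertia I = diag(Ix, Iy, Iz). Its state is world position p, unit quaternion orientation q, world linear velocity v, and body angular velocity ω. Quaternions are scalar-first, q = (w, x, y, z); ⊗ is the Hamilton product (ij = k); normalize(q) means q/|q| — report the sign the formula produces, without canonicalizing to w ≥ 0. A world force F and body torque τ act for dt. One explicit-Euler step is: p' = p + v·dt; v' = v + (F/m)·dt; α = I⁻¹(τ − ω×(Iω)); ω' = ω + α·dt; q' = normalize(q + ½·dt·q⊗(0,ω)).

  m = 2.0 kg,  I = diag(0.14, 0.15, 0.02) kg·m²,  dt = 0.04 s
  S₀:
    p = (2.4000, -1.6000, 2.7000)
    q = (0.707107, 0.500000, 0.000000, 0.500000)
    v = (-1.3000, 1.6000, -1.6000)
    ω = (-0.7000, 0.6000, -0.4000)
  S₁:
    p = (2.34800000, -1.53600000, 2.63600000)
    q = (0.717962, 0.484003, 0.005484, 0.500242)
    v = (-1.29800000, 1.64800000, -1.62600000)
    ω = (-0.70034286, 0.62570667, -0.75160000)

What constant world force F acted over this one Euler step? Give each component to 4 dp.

Δv = v₁−v₀ = (0.00200000, 0.04800000, -0.02600000)
m·(v₁−v₀)/dt = (0.1000, 2.4000, -1.3000)

F = (0.1000, 2.4000, -1.3000)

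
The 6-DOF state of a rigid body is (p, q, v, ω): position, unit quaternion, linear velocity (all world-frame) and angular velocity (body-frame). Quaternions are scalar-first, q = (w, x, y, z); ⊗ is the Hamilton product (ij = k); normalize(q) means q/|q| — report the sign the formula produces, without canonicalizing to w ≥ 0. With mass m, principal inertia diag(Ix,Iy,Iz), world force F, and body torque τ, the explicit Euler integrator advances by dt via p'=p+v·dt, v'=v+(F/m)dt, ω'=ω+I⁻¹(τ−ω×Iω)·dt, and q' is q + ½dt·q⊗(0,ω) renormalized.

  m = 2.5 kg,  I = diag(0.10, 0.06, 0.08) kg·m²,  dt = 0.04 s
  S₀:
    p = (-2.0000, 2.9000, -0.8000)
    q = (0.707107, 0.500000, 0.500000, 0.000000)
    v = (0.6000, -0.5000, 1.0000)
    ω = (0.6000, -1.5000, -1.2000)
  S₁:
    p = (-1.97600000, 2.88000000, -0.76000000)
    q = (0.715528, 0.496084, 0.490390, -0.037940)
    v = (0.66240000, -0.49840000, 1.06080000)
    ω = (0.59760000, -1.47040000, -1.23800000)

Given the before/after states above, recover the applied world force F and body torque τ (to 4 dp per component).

Δω = ω₁−ω₀ = (-0.00240000, 0.02960000, -0.03800000)
I·α + gyro = (0.0300, 0.0300, -0.0400)
Δv = v₁−v₀ = (0.06240000, 0.00160000, 0.06080000)
applied force F = (3.9000, 0.1000, 3.8000)

F = (3.9000, 0.1000, 3.8000)
τ = (0.0300, 0.0300, -0.0400)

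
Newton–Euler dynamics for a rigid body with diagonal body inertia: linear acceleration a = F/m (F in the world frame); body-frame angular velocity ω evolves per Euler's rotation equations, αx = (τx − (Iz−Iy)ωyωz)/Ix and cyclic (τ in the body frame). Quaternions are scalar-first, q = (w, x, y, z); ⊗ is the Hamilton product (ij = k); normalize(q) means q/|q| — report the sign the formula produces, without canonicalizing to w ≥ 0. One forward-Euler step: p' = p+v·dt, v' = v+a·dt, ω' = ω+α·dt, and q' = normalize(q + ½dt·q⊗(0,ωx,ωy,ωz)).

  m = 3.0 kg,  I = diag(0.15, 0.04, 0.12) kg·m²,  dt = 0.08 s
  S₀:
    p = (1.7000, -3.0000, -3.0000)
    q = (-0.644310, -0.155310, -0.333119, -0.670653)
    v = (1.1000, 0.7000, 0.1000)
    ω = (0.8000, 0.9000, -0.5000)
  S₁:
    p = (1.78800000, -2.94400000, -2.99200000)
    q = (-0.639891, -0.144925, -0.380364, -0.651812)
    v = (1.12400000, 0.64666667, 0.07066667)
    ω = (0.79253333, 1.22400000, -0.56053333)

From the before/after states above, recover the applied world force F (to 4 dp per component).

F = (0.9000, -2.0000, -1.1000)

v₁ − v₀ = (0.02400000, -0.05333333, -0.02933333)
F = m·Δv/dt = (0.9000, -2.0000, -1.1000)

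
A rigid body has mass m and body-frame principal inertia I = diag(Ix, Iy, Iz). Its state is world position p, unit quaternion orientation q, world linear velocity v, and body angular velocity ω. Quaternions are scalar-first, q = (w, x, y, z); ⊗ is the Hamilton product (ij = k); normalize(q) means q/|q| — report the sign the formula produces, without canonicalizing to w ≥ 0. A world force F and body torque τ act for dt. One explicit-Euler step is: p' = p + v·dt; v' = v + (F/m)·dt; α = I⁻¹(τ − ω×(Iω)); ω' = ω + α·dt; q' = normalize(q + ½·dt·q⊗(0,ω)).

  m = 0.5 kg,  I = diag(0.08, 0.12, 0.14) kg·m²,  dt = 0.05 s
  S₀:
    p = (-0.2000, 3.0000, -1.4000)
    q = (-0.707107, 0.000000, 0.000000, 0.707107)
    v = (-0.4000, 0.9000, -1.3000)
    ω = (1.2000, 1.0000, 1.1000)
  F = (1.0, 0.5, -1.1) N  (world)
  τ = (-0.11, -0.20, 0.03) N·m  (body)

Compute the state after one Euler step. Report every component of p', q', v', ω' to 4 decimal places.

p' = (-0.2200, 3.0450, -1.4650)
q' = (-0.7257, -0.0388, 0.0035, 0.6869)
v' = (-0.3000, 0.9500, -1.4100)
ω' = (1.1175, 0.9497, 1.0936)

a = F/m = (2.0000, 1.0000, -2.2000)
p' = p + v·dt = (-0.2200, 3.0450, -1.4650)
new velocity v' = (-0.3000, 0.9500, -1.4100)
ω×(Iω) gyroscopic = (0.0220, -0.0792, 0.0480)
angular accel α = (-1.6500, -1.0067, -0.1286)
new body rate ω' = (1.1175, 0.9497, 1.0936)
2q̇ = q⊗(0,ω) = (-0.7778177, -1.5556354, 0.1414214, -0.7778177)
updated quaternion q' = (-0.7257, -0.0388, 0.0035, 0.6869)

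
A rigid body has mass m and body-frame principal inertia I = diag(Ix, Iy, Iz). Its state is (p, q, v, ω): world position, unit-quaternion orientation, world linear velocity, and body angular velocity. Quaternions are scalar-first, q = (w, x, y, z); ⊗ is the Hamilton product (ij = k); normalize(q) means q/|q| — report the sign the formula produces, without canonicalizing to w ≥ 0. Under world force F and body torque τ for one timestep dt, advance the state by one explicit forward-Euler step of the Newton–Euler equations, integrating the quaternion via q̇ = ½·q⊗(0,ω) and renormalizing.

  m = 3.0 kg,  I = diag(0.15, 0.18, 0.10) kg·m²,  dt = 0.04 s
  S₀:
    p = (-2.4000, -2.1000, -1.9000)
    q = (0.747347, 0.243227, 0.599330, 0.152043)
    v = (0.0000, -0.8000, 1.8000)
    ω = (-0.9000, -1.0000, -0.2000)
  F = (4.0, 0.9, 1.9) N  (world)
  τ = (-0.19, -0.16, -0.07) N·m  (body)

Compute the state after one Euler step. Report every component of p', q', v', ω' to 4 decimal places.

precession coupling ω×(Iω) = (-0.0160, 0.0090, 0.0270)
(τ − ω×Iω)/I = (-1.1600, -0.9389, -0.9700)
ω' = ω + α·dt = (-0.9464, -1.0376, -0.2388)
2q̇ = q⊗(0,ω) = (0.8486429, -0.6404353, -0.8355403, 0.1467006)
q' = normalize(q + ½dt·q⊗(0,ω)) = (0.7640, 0.2303, 0.5824, 0.1549)
p' = p + v·dt = (-2.4000, -2.1320, -1.8280)
new velocity v' = (0.0533, -0.7880, 1.8253)

p' = (-2.4000, -2.1320, -1.8280)
q' = (0.7640, 0.2303, 0.5824, 0.1549)
v' = (0.0533, -0.7880, 1.8253)
ω' = (-0.9464, -1.0376, -0.2388)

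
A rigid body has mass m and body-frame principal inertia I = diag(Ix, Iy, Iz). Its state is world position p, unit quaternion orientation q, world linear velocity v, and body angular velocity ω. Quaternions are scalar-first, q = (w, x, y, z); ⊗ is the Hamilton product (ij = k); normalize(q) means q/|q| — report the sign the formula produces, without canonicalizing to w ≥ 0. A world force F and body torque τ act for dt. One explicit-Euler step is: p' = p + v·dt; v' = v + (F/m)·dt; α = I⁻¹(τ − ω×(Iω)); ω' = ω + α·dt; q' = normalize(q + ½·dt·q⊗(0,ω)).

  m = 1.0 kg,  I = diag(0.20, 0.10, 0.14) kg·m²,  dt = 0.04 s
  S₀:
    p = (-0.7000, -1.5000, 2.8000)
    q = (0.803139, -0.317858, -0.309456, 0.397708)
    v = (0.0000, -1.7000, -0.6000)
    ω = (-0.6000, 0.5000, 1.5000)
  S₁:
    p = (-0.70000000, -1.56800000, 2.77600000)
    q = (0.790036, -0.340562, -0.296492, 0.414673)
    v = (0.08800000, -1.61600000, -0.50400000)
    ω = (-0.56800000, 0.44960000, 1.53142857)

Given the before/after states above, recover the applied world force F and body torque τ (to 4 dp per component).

F = (2.2000, 2.1000, 2.4000)
τ = (0.1900, -0.1800, 0.1400)

Δω = ω₁−ω₀ = (0.03200000, -0.05040000, 0.03142857)
I·α + gyro = (0.1900, -0.1800, 0.1400)
v₁ − v₀ = (0.08800000, 0.08400000, 0.09600000)
F = m·Δv/dt = (2.2000, 2.1000, 2.4000)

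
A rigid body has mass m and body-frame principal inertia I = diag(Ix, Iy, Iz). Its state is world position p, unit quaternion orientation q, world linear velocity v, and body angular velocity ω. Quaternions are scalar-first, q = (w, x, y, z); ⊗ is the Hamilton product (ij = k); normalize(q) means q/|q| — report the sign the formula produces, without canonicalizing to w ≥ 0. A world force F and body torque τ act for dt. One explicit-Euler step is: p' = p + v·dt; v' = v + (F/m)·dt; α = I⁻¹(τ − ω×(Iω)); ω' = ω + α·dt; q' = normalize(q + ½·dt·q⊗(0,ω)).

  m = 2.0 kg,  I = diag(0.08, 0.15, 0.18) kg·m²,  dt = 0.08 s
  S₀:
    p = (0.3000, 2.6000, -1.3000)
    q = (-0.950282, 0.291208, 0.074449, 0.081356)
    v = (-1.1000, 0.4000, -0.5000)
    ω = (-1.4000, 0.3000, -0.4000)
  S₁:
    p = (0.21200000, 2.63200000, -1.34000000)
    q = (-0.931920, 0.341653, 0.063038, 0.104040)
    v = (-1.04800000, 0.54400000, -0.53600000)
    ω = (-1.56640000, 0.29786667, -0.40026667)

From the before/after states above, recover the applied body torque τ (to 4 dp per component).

Δω = ω₁−ω₀ = (-0.16640000, -0.00213333, -0.00026667)
applied torque τ = (-0.1700, -0.0600, -0.0300)

τ = (-0.1700, -0.0600, -0.0300)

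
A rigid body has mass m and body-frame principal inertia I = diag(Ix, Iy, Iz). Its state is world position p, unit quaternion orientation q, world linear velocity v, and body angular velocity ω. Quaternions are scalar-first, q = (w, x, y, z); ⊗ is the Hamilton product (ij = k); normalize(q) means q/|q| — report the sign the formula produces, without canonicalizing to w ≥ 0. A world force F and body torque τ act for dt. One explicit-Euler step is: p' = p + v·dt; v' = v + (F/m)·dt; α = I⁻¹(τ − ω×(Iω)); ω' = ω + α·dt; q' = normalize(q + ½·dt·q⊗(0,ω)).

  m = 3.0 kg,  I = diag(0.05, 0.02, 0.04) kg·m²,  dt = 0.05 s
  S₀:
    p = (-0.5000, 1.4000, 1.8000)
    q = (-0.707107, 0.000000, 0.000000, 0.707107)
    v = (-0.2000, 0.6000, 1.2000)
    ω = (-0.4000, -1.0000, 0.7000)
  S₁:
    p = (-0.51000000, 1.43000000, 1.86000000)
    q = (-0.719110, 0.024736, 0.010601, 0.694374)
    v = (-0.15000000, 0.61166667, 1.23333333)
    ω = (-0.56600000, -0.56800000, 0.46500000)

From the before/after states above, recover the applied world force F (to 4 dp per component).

F = (3.0000, 0.7000, 2.0000)

velocity change Δv = (0.05000000, 0.01166667, 0.03333333)
F = m·Δv/dt = (3.0000, 0.7000, 2.0000)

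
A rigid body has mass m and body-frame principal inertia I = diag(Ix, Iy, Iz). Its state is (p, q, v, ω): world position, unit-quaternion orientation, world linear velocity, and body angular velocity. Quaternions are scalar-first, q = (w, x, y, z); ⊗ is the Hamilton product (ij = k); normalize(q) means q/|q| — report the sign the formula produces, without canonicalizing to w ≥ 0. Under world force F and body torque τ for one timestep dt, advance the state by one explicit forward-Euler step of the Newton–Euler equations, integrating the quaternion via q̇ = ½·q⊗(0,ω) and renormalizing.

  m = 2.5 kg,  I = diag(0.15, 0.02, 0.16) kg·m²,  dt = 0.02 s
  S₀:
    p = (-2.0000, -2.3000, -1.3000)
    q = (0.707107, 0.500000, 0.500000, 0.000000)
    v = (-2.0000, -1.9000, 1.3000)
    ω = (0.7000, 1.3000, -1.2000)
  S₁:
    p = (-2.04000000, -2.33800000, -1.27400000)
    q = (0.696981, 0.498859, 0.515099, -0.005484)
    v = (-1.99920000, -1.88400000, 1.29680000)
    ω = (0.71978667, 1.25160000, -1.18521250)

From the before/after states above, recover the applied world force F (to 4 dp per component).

Δv = v₁−v₀ = (0.00080000, 0.01600000, -0.00320000)
m·(v₁−v₀)/dt = (0.1000, 2.0000, -0.4000)

F = (0.1000, 2.0000, -0.4000)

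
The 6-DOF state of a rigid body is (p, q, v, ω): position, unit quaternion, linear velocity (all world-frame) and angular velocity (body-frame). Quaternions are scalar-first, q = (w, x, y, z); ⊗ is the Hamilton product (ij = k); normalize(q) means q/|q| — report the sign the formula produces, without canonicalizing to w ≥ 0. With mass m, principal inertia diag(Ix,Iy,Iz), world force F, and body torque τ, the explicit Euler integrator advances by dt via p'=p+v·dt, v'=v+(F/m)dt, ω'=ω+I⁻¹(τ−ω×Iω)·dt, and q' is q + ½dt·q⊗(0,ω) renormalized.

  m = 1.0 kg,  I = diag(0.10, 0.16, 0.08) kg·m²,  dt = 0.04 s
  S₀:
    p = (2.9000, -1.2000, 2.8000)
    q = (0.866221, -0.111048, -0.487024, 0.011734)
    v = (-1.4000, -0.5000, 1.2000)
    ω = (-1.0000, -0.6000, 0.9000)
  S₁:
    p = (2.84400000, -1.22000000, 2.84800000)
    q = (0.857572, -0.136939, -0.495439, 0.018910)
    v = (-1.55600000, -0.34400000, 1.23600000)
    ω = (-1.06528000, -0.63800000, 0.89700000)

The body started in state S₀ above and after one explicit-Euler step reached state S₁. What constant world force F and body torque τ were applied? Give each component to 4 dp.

ω₁ − ω₀ = (-0.06528000, -0.03800000, -0.00300000)
gyro term ω₀×Iω₀ = (0.0432, -0.0180, 0.0360)
applied torque τ = (-0.1200, -0.1700, 0.0300)
Δv = v₁−v₀ = (-0.15600000, 0.15600000, 0.03600000)
applied force F = (-3.9000, 3.9000, 0.9000)

F = (-3.9000, 3.9000, 0.9000)
τ = (-0.1200, -0.1700, 0.0300)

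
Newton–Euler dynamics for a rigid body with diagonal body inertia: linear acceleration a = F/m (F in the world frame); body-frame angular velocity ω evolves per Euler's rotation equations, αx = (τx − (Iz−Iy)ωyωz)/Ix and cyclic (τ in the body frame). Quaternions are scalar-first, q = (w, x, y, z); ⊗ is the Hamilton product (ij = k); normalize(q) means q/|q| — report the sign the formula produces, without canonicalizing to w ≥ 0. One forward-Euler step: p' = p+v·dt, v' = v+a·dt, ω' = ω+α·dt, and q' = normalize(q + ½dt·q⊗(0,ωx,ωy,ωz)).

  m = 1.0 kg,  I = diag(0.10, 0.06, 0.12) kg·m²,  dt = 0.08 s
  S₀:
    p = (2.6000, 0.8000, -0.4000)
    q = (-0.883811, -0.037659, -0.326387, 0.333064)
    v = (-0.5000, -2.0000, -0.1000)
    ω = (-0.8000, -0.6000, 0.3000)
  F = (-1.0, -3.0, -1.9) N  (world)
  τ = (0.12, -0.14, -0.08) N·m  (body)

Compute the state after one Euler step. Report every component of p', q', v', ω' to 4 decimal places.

p' = (2.5600, 0.6400, -0.4080)
q' = (-0.8961, -0.0053, -0.3151, 0.3126)
v' = (-0.5800, -2.2400, -0.2520)
ω' = (-0.6954, -0.7931, 0.2595)

linear accel F/m = (-1.0000, -3.0000, -1.9000)
p + v·dt = (2.5600, 0.6400, -0.4080)
v + (F/m)dt = (-0.5800, -2.2400, -0.2520)
precession coupling ω×(Iω) = (-0.0108, 0.0048, -0.0192)
(τ − ω×Iω)/I = (1.3080, -2.4133, -0.5067)
ω' = ω + α·dt = (-0.6954, -0.7931, 0.2595)
Hamilton product q⊗(0,ω) = (-0.3258786, 0.8089711, 0.2751331, -0.5036575)
q' = normalize(q + ½dt·q⊗(0,ω)) = (-0.8961, -0.0053, -0.3151, 0.3126)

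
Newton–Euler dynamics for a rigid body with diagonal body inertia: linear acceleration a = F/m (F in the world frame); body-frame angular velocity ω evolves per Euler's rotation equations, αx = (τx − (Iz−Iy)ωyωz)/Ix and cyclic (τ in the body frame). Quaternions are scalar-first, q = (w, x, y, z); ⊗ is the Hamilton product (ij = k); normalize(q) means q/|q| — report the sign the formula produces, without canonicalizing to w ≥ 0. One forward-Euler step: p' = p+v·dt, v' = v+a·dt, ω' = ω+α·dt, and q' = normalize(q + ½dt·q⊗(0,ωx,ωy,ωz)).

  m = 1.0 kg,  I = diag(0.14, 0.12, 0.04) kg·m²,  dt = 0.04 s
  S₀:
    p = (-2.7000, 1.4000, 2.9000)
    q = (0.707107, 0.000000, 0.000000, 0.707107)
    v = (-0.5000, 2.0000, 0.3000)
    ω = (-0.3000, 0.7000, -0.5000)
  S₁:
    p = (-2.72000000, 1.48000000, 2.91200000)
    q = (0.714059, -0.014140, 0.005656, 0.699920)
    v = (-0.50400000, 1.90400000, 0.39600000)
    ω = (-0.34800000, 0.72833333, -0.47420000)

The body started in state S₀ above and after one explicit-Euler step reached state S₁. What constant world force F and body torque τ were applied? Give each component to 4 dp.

Δv = v₁−v₀ = (-0.00400000, -0.09600000, 0.09600000)
m·(v₁−v₀)/dt = (-0.1000, -2.4000, 2.4000)
ω₁ − ω₀ = (-0.04800000, 0.02833333, 0.02580000)
τ = I·(Δω/dt) + ω₀×(Iω₀) = (-0.1400, 0.1000, 0.0300)

F = (-0.1000, -2.4000, 2.4000)
τ = (-0.1400, 0.1000, 0.0300)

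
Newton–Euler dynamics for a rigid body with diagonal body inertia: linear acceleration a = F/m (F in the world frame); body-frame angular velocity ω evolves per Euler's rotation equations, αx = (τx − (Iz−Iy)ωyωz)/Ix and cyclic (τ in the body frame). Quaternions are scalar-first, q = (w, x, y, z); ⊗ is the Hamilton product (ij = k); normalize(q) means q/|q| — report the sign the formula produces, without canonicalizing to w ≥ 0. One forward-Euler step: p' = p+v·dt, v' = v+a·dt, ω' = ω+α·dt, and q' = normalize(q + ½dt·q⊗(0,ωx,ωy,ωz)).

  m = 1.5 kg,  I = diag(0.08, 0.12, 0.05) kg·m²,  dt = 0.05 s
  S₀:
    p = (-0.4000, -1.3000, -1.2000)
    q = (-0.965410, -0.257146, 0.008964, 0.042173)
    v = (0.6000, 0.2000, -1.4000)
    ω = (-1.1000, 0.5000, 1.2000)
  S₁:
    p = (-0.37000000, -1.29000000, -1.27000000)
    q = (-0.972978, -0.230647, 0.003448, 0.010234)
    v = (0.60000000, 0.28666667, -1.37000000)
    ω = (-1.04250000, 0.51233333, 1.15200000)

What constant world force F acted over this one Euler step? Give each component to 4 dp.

F = (0.0000, 2.6000, 0.9000)

Δv = v₁−v₀ = (0.00000000, 0.08666667, 0.03000000)
F = m·Δv/dt = (0.0000, 2.6000, 0.9000)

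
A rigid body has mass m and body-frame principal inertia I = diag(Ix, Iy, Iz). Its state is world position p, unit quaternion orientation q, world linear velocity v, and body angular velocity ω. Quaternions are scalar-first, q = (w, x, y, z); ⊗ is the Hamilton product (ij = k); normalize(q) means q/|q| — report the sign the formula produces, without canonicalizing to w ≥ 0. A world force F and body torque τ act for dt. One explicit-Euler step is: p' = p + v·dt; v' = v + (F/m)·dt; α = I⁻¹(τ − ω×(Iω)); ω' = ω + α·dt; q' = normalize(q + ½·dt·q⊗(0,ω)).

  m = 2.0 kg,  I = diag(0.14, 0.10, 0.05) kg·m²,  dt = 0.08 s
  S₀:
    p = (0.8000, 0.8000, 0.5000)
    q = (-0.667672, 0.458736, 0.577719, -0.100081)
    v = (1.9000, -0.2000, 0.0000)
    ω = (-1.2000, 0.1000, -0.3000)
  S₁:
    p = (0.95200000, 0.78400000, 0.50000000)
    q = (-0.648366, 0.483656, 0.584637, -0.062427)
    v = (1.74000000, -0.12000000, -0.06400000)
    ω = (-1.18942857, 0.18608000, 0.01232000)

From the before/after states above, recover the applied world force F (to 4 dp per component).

F = (-4.0000, 2.0000, -1.6000)

velocity change Δv = (-0.16000000, 0.08000000, -0.06400000)
F = m·Δv/dt = (-4.0000, 2.0000, -1.6000)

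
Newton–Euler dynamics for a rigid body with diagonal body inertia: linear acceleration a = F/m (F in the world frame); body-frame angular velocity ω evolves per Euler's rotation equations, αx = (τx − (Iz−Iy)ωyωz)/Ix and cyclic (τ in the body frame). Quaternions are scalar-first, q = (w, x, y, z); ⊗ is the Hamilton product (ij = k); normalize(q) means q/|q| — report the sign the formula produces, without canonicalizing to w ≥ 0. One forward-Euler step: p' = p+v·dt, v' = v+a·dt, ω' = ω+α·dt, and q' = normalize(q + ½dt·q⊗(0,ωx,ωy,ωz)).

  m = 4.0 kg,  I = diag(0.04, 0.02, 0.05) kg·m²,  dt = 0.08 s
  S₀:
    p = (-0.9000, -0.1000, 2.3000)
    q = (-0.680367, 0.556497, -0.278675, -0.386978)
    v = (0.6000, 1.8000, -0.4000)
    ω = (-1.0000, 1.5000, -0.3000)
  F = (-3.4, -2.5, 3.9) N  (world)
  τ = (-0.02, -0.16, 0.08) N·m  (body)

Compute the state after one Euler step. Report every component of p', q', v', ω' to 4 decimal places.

new position p' = (-0.8520, 0.0440, 2.2680)
v' = v + a·dt = (0.5320, 1.7500, -0.3220)
(τ − ω×Iω)/I = (-0.1625, -7.8500, 1.0000)
new body rate ω' = (-1.0130, 0.8720, -0.2200)
q⊗(0,ω) = (0.8584161, 1.3444365, -0.4666234, 0.7601806)
updated quaternion q' = (-0.6443, 0.6087, -0.2965, -0.3556)

p' = (-0.8520, 0.0440, 2.2680)
q' = (-0.6443, 0.6087, -0.2965, -0.3556)
v' = (0.5320, 1.7500, -0.3220)
ω' = (-1.0130, 0.8720, -0.2200)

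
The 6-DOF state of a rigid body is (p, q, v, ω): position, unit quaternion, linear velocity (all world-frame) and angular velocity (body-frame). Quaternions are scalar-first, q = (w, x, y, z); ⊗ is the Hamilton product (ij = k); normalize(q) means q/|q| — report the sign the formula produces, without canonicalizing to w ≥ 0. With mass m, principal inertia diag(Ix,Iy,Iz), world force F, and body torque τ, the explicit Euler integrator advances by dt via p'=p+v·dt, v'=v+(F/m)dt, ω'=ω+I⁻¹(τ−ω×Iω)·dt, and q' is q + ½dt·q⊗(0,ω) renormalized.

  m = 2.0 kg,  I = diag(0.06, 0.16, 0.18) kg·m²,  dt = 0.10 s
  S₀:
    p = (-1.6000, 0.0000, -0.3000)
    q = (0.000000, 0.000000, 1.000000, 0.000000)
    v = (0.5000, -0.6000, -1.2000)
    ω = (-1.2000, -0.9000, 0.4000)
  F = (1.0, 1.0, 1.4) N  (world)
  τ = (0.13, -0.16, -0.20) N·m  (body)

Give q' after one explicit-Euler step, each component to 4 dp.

2q̇ = q⊗(0,ω) = (0.9000000, 0.4000000, 0.0000000, 1.2000000)
q' = normalize(q + ½dt·q⊗(0,ω)) = (0.0449, 0.0199, 0.9970, 0.0598)

q' = (0.0449, 0.0199, 0.9970, 0.0598)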